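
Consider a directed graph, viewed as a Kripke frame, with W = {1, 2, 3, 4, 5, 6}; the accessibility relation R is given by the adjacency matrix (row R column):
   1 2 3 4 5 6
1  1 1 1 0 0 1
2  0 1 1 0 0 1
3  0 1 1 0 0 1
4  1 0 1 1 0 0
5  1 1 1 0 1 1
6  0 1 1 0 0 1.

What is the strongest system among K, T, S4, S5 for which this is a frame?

T

Reflexive (axiom T): yes — every world is R-related to itself.
Transitive (axiom 4): no — 4 R 1 and 1 R 2, but not 4 R 2.
Euclidean (axiom 5): no — 4 R 3 and 4 R 1, but not 3 R 1.
So F validates K, T; S4 would additionally require R to be transitive. The strongest is T.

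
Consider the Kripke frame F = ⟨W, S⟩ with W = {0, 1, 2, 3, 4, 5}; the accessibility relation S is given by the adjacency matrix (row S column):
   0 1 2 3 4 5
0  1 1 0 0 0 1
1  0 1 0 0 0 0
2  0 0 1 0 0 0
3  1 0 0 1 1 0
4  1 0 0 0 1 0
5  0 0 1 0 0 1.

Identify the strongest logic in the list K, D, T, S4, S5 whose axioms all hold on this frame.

T

Serial (axiom D): yes — every world has a successor (e.g. 0 S 0).
Reflexive (axiom T): yes — every world is S-related to itself.
Transitive (axiom 4): no — 0 S 5 and 5 S 2, but not 0 S 2.
Euclidean (axiom 5): no — 0 S 1 and 0 S 5, but not 1 S 5.
So F validates K, D, T; S4 would additionally require S to be transitive. The strongest is T.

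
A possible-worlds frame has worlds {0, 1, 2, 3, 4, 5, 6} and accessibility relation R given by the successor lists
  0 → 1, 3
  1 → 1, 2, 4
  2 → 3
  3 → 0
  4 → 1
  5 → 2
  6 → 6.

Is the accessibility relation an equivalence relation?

Reflexive: no — 0 is not related to itself.
Symmetric: no — 0 R 1 but not 1 R 0.
Transitive: no — 0 R 1 and 1 R 2, but not 0 R 2.
So R is not an equivalence relation.

No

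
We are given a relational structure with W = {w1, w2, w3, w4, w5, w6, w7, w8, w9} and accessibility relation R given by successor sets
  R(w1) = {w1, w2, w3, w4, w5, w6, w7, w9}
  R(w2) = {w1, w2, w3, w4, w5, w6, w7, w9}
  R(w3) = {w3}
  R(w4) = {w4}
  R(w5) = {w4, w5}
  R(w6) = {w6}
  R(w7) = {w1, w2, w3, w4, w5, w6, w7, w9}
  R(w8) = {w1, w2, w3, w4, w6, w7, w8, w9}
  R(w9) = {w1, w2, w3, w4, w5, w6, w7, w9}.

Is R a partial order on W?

Reflexive: yes — every world is R-related to itself.
Transitive: no — w8 R w1 and w1 R w5, but not w8 R w5.
Antisymmetric: no — w1 R w2 and w2 R w1 with w1 ≠ w2.
So R is not a partial order.

No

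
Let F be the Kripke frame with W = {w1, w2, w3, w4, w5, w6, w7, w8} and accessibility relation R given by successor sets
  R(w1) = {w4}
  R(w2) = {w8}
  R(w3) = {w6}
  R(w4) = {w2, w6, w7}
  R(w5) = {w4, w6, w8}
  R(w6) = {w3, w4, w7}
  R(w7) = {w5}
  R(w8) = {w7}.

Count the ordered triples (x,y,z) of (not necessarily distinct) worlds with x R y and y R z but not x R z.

Enumerating: (w1,w4,w2), (w1,w4,w6), (w1,w4,w7), (w2,w8,w7), (w3,w6,w3), (w3,w6,w4), (w3,w6,w7), (w4,w2,w8), (w4,w6,w3), (w4,w6,w4), (w4,w7,w5), (w5,w4,w2), … and 12 more.
Total: 24.

24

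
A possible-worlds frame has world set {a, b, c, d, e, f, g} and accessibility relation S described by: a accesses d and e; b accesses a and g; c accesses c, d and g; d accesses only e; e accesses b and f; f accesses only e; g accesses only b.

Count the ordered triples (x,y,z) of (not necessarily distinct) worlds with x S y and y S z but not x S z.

Enumerating: (a,e,b), (a,e,f), (b,a,d), (b,a,e), (b,g,b), (c,d,e), (c,g,b), (d,e,b), (d,e,f), (e,b,a), (e,b,g), (e,f,e), (f,e,b), (f,e,f), (g,b,a), (g,b,g).

16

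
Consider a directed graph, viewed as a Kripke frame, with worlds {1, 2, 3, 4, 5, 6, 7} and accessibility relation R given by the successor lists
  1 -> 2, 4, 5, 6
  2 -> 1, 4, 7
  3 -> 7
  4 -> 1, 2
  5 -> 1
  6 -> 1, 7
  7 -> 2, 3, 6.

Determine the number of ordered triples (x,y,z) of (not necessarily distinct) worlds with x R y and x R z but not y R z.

38

Enumerating: (1,2,2), (1,2,5), (1,2,6), (1,4,4), (1,4,5), (1,4,6), (1,5,2), (1,5,4), (1,5,5), (1,5,6), (1,6,2), (1,6,4), … and 26 more.
Total: 38.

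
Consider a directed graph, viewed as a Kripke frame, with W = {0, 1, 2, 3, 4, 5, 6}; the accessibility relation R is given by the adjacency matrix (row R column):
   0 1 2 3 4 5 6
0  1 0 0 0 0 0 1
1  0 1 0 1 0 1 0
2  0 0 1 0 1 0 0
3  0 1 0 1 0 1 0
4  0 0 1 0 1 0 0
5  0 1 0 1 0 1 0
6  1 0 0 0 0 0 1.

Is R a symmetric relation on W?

Symmetric: yes — every pair in R has its reverse in R.

Yes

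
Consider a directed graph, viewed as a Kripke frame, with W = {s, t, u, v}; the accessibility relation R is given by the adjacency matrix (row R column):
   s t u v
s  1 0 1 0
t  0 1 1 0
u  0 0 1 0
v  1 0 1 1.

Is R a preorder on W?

Yes

Reflexive: yes — every world is R-related to itself.
Transitive: yes — every two-step R-path is closed by a direct edge.
So R is a preorder.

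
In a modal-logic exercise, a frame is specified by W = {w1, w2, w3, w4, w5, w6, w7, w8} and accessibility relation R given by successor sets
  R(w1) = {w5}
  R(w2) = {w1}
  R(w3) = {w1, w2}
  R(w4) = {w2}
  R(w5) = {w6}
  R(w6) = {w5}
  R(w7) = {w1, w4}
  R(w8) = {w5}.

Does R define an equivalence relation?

No

Reflexive: no — w1 is not related to itself.
Symmetric: no — w1 R w5 but not w5 R w1.
Transitive: no — w1 R w5 and w5 R w6, but not w1 R w6.
So R is not an equivalence relation.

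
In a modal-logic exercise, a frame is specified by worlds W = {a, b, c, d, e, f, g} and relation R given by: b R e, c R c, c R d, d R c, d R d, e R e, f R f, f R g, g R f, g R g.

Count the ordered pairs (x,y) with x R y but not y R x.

1

Enumerating: (b,e).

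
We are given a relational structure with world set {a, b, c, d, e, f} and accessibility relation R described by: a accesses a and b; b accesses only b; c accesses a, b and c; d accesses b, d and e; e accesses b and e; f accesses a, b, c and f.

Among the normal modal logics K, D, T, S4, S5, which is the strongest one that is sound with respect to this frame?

Serial (axiom D): yes — every world has a successor (e.g. a R a).
Reflexive (axiom T): yes — every world is R-related to itself.
Transitive (axiom 4): yes — every two-step R-path is closed by a direct edge.
Euclidean (axiom 5): no — c R b and c R a, but not b R a.
So F validates K, D, T, S4; S5 would additionally require R to be Euclidean. The strongest is S4.

S4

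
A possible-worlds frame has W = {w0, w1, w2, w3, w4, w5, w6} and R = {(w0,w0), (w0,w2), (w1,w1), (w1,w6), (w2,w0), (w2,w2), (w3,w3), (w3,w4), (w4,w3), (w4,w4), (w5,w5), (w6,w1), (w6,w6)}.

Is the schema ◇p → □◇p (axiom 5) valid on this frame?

Yes

Axiom 5 corresponds to the accessibility relation being Euclidean.
Euclidean: yes — any two successors of a common world are R-related.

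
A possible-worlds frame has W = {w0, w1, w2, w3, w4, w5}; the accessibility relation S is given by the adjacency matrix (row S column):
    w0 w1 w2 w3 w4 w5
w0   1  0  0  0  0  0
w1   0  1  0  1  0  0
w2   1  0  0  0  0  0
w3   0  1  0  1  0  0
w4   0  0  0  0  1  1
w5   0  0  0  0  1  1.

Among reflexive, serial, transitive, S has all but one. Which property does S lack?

Reflexive: no — w2 is not related to itself.
Serial: yes — every world has a successor (e.g. w0 S w0).
Transitive: yes — every two-step S-path is closed by a direct edge.
Only reflexive fails.

reflexive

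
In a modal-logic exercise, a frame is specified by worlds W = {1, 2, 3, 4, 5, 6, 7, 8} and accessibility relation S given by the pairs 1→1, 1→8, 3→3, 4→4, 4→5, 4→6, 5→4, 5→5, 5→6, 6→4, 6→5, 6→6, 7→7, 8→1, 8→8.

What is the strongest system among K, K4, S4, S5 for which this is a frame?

Transitive (axiom 4): yes — every two-step S-path is closed by a direct edge.
Reflexive (axiom T): no — 2 is not related to itself.
Euclidean (axiom 5): yes — any two successors of a common world are S-related.
So F validates K, K4; S4 would additionally require S to be reflexive. The strongest is K4.

K4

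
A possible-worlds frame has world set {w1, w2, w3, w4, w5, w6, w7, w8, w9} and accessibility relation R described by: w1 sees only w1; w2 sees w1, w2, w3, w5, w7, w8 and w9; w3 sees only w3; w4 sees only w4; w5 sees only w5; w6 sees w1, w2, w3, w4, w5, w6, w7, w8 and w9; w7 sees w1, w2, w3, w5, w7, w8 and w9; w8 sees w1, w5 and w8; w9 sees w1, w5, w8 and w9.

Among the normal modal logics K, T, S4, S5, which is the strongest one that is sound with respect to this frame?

Reflexive (axiom T): yes — every world is R-related to itself.
Transitive (axiom 4): yes — every two-step R-path is closed by a direct edge.
Euclidean (axiom 5): no — w2 R w1 and w2 R w3, but not w1 R w3.
So F validates K, T, S4; S5 would additionally require R to be Euclidean. The strongest is S4.

S4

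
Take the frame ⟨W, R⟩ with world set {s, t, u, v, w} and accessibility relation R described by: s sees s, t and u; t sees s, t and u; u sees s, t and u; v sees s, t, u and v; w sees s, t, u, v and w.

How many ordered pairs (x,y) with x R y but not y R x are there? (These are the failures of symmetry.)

7

Enumerating: (v,s), (v,t), (v,u), (w,s), (w,t), (w,u), (w,v).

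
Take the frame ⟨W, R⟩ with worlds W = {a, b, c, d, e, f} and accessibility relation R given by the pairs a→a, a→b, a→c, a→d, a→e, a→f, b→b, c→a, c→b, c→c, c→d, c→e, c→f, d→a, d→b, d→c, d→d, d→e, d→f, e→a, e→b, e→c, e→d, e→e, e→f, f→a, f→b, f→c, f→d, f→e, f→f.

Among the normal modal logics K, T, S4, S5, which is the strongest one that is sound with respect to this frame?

S4

Reflexive (axiom T): yes — every world is R-related to itself.
Transitive (axiom 4): yes — every two-step R-path is closed by a direct edge.
Euclidean (axiom 5): no — a R b and a R c, but not b R c.
So F validates K, T, S4; S5 would additionally require R to be Euclidean. The strongest is S4.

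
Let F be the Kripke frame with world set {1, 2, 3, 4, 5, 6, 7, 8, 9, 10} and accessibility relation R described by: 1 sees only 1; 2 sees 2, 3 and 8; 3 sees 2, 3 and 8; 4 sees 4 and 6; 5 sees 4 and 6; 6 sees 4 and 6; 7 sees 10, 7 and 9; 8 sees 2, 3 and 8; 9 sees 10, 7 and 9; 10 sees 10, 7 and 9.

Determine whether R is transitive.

Transitive: yes — every two-step R-path is closed by a direct edge.

Yes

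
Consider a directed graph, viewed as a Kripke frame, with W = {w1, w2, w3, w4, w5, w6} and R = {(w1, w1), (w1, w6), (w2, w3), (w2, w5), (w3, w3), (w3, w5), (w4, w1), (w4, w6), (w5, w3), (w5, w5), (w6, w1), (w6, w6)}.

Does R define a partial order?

Reflexive: no — w2 is not related to itself.
Transitive: yes — every two-step R-path is closed by a direct edge.
Antisymmetric: no — w1 R w6 and w6 R w1 with w1 ≠ w6.
So R is not a partial order.

No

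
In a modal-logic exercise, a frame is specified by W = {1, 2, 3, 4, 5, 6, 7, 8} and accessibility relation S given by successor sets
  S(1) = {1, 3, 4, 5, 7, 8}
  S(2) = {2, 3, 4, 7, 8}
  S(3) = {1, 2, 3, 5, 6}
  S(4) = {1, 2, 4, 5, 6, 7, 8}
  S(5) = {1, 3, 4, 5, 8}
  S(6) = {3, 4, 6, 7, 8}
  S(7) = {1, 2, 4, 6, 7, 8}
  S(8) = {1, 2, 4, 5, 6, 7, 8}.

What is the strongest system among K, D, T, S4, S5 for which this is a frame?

T

Serial (axiom D): yes — every world has a successor (e.g. 1 S 1).
Reflexive (axiom T): yes — every world is S-related to itself.
Transitive (axiom 4): no — 1 S 3 and 3 S 2, but not 1 S 2.
Euclidean (axiom 5): no — 1 S 3 and 1 S 4, but not 3 S 4.
So F validates K, D, T; S4 would additionally require S to be transitive. The strongest is T.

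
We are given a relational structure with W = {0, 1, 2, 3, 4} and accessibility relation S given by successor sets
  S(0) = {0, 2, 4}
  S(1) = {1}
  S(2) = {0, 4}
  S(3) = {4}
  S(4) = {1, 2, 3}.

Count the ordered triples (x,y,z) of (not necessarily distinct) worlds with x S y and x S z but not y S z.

Enumerating: (0,2,2), (0,4,0), (0,4,4), (2,4,0), (2,4,4), (3,4,4), (4,1,2), (4,1,3), (4,2,1), (4,2,2), (4,2,3), (4,3,1), (4,3,2), (4,3,3).

14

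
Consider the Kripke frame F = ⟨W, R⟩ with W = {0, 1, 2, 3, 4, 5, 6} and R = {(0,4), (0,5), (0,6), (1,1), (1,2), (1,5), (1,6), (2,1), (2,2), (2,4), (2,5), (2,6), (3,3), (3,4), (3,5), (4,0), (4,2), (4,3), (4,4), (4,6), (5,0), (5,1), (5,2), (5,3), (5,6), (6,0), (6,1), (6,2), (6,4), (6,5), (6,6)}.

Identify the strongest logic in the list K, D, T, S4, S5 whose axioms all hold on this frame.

Serial (axiom D): yes — every world has a successor (e.g. 0 R 4).
Reflexive (axiom T): no — 0 is not related to itself.
Transitive (axiom 4): no — 0 R 4 and 4 R 2, but not 0 R 2.
Euclidean (axiom 5): no — 0 R 4 and 0 R 5, but not 4 R 5.
So F validates K, D; T would additionally require R to be reflexive. The strongest is D.

D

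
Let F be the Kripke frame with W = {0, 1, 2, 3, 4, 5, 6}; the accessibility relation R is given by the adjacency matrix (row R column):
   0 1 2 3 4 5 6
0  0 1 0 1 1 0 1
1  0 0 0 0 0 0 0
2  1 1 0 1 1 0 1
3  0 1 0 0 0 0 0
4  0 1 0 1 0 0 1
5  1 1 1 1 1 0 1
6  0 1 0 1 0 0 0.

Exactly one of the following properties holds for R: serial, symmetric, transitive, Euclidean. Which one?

transitive

Serial: no — 1 has no R-successor.
Symmetric: no — 0 R 1 but not 1 R 0.
Transitive: yes — every two-step R-path is closed by a direct edge.
Euclidean: no — 0 R 1 and 0 R 3, but not 1 R 3.
Only transitive holds.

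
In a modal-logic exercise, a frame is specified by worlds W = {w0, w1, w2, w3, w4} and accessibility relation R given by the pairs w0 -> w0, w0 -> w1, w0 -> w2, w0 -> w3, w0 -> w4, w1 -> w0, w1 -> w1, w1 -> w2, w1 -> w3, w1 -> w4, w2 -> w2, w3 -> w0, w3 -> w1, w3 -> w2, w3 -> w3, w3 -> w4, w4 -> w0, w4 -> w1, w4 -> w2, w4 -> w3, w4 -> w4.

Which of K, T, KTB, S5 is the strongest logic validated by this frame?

Reflexive (axiom T): yes — every world is R-related to itself.
Symmetric (axiom B): no — w0 R w2 but not w2 R w0.
Euclidean (axiom 5): no — w0 R w2 and w0 R w1, but not w2 R w1.
So F validates K, T; KTB would additionally require R to be symmetric. The strongest is T.

T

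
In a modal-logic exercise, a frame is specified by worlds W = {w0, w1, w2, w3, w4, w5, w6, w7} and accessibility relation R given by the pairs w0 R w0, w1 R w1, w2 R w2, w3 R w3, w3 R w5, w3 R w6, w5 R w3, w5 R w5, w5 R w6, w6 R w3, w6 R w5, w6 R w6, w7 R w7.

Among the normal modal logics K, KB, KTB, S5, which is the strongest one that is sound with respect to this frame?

KB

Symmetric (axiom B): yes — every pair in R has its reverse in R.
Reflexive (axiom T): no — w4 is not related to itself.
Euclidean (axiom 5): yes — any two successors of a common world are R-related.
So F validates K, KB; KTB would additionally require R to be reflexive. The strongest is KB.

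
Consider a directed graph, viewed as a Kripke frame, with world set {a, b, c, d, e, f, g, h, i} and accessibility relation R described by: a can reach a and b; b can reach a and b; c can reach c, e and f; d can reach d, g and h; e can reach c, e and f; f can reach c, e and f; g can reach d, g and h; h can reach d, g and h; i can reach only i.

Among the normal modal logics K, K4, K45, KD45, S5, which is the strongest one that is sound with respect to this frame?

Transitive (axiom 4): yes — every two-step R-path is closed by a direct edge.
Euclidean (axiom 5): yes — any two successors of a common world are R-related.
Serial (axiom D): yes — every world has a successor (e.g. a R a).
Reflexive (axiom T): yes — every world is R-related to itself.
So F validates K, K4, K45, KD45, S5. The strongest is S5.

S5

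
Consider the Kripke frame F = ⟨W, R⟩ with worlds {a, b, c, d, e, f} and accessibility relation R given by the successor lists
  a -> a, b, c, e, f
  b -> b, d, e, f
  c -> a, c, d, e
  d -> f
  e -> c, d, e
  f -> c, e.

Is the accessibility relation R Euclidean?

No

Euclidean: no — a R b and a R c, but not b R c.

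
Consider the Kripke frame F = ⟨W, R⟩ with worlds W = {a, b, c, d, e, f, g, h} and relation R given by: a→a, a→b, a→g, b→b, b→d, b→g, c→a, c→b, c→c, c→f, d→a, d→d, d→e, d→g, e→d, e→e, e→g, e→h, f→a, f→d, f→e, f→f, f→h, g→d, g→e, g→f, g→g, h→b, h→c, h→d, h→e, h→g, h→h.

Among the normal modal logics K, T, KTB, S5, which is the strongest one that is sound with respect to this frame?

T

Reflexive (axiom T): yes — every world is R-related to itself.
Symmetric (axiom B): no — a R b but not b R a.
Euclidean (axiom 5): no — a R g and a R b, but not g R b.
So F validates K, T; KTB would additionally require R to be symmetric. The strongest is T.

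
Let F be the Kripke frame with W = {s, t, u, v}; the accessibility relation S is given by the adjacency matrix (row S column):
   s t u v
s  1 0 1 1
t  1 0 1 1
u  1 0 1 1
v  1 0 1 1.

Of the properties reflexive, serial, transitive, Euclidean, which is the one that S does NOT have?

reflexive

Reflexive: no — t is not related to itself.
Serial: yes — every world has a successor (e.g. s S s).
Transitive: yes — every two-step S-path is closed by a direct edge.
Euclidean: yes — any two successors of a common world are S-related.
Only reflexive fails.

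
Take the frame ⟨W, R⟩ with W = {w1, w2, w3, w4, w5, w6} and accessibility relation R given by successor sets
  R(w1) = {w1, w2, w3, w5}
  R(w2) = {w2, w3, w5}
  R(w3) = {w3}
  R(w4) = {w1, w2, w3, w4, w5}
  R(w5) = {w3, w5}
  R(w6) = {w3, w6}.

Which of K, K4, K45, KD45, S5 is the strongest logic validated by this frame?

Transitive (axiom 4): yes — every two-step R-path is closed by a direct edge.
Euclidean (axiom 5): no — w1 R w3 and w1 R w2, but not w3 R w2.
Serial (axiom D): yes — every world has a successor (e.g. w1 R w1).
Reflexive (axiom T): yes — every world is R-related to itself.
So F validates K, K4; K45 would additionally require R to be Euclidean. The strongest is K4.

K4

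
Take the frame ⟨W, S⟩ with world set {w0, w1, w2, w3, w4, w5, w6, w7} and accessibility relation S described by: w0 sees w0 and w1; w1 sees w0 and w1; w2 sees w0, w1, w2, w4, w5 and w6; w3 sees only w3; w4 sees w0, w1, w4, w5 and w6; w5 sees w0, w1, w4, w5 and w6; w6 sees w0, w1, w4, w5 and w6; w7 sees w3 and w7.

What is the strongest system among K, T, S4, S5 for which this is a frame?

S4

Reflexive (axiom T): yes — every world is S-related to itself.
Transitive (axiom 4): yes — every two-step S-path is closed by a direct edge.
Euclidean (axiom 5): no — w2 S w0 and w2 S w4, but not w0 S w4.
So F validates K, T, S4; S5 would additionally require S to be Euclidean. The strongest is S4.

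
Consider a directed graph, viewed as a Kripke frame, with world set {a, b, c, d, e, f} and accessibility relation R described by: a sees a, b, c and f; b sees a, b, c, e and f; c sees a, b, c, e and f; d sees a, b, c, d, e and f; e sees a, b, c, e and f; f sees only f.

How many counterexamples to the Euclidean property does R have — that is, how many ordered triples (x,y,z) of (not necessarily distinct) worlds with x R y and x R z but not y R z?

Enumerating: (a,f,a), (a,f,b), (a,f,c), (b,a,e), (b,f,a), (b,f,b), (b,f,c), (b,f,e), (c,a,e), (c,f,a), (c,f,b), (c,f,c), … and 16 more.
Total: 28.

28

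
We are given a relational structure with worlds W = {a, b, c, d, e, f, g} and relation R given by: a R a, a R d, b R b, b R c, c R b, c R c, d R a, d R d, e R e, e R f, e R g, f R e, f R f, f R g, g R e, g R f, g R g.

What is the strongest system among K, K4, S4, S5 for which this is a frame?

Transitive (axiom 4): yes — every two-step R-path is closed by a direct edge.
Reflexive (axiom T): yes — every world is R-related to itself.
Euclidean (axiom 5): yes — any two successors of a common world are R-related.
So F validates K, K4, S4, S5. The strongest is S5.

S5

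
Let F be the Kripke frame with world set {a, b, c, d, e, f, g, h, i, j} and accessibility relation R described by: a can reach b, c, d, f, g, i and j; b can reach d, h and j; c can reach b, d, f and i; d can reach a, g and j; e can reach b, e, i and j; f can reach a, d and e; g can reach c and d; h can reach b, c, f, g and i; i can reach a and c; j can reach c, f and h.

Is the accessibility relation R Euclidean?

Euclidean: no — a R b and a R c, but not b R c.

No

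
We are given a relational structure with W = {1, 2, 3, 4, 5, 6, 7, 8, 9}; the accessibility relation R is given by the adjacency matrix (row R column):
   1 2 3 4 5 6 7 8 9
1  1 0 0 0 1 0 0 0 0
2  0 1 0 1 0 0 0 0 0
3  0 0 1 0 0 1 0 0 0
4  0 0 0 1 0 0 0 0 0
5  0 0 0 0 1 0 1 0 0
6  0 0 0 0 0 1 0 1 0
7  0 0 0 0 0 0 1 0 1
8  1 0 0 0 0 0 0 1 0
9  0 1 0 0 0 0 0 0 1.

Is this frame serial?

Serial: yes — every world has a successor (e.g. 1 R 1).

Yes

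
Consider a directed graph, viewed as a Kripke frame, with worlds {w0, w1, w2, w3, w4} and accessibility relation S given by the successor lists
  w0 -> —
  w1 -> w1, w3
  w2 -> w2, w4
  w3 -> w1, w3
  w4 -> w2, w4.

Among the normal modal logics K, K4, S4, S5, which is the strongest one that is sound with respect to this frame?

K4

Transitive (axiom 4): yes — every two-step S-path is closed by a direct edge.
Reflexive (axiom T): no — w0 is not related to itself.
Euclidean (axiom 5): yes — any two successors of a common world are S-related.
So F validates K, K4; S4 would additionally require S to be reflexive. The strongest is K4.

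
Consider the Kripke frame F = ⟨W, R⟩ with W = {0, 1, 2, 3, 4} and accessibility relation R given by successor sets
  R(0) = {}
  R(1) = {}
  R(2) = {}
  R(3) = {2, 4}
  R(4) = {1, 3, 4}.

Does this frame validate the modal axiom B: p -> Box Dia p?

No

Axiom B corresponds to the accessibility relation being symmetric.
Symmetric: no — 3 R 2 but not 2 R 3.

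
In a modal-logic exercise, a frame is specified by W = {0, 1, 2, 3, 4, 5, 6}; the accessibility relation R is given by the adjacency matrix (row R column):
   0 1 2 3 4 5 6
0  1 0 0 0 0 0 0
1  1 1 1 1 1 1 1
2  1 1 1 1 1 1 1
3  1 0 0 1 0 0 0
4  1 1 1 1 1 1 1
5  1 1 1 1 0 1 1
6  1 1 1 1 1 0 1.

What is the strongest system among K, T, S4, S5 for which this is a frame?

Reflexive (axiom T): yes — every world is R-related to itself.
Transitive (axiom 4): no — 5 R 1 and 1 R 4, but not 5 R 4.
Euclidean (axiom 5): no — 1 R 0 and 1 R 2, but not 0 R 2.
So F validates K, T; S4 would additionally require R to be transitive. The strongest is T.

T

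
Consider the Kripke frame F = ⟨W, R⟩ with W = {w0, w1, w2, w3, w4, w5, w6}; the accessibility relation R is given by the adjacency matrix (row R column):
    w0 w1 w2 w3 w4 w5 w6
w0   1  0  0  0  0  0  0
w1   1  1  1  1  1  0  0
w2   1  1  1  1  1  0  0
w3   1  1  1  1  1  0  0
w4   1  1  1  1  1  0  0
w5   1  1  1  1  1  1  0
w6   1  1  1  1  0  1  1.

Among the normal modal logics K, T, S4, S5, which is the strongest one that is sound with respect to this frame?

T

Reflexive (axiom T): yes — every world is R-related to itself.
Transitive (axiom 4): no — w6 R w1 and w1 R w4, but not w6 R w4.
Euclidean (axiom 5): no — w1 R w0 and w1 R w2, but not w0 R w2.
So F validates K, T; S4 would additionally require R to be transitive. The strongest is T.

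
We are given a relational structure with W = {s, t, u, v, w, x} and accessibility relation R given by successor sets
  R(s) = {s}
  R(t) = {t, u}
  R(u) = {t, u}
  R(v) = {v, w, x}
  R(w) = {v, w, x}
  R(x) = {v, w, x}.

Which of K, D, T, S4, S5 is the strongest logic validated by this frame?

Serial (axiom D): yes — every world has a successor (e.g. s R s).
Reflexive (axiom T): yes — every world is R-related to itself.
Transitive (axiom 4): yes — every two-step R-path is closed by a direct edge.
Euclidean (axiom 5): yes — any two successors of a common world are R-related.
So F validates K, D, T, S4, S5. The strongest is S5.

S5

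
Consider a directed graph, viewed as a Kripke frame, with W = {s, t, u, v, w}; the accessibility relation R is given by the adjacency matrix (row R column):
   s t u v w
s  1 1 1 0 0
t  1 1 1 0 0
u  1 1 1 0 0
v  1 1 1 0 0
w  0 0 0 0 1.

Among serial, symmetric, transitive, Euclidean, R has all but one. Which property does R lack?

symmetric

Serial: yes — every world has a successor (e.g. s R s).
Symmetric: no — v R s but not s R v.
Transitive: yes — every two-step R-path is closed by a direct edge.
Euclidean: yes — any two successors of a common world are R-related.
Only symmetric fails.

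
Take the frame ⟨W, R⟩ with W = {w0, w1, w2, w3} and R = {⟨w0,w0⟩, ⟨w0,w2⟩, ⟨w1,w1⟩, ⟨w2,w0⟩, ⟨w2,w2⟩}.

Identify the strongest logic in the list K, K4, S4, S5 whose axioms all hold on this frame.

Transitive (axiom 4): yes — every two-step R-path is closed by a direct edge.
Reflexive (axiom T): no — w3 is not related to itself.
Euclidean (axiom 5): yes — any two successors of a common world are R-related.
So F validates K, K4; S4 would additionally require R to be reflexive. The strongest is K4.

K4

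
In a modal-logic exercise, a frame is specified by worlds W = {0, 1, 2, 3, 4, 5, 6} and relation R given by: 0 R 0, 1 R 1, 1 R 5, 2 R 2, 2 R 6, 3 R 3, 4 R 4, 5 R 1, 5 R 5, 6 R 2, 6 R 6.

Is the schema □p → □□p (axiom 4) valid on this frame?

Axiom 4 corresponds to the accessibility relation being transitive.
Transitive: yes — every two-step R-path is closed by a direct edge.

Yes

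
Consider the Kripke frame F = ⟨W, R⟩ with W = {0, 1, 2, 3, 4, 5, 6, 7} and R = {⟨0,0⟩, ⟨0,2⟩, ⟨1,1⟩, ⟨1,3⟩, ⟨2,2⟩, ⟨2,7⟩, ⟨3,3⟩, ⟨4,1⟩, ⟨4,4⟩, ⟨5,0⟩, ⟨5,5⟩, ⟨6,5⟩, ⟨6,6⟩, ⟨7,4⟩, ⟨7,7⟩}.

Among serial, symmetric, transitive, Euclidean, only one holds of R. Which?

serial

Serial: yes — every world has a successor (e.g. 0 R 0).
Symmetric: no — 0 R 2 but not 2 R 0.
Transitive: no — 0 R 2 and 2 R 7, but not 0 R 7.
Euclidean: no — 0 R 2 and 0 R 0, but not 2 R 0.
Only serial holds.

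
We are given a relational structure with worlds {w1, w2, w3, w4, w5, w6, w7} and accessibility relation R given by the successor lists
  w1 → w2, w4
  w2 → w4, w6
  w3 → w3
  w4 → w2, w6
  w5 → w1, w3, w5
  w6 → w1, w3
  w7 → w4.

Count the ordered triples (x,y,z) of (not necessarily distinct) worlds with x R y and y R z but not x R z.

Enumerating: (w1,w2,w6), (w1,w4,w6), (w2,w4,w2), (w2,w6,w1), (w2,w6,w3), (w4,w2,w4), (w4,w6,w1), (w4,w6,w3), (w5,w1,w2), (w5,w1,w4), (w6,w1,w2), (w6,w1,w4), (w7,w4,w2), (w7,w4,w6).

14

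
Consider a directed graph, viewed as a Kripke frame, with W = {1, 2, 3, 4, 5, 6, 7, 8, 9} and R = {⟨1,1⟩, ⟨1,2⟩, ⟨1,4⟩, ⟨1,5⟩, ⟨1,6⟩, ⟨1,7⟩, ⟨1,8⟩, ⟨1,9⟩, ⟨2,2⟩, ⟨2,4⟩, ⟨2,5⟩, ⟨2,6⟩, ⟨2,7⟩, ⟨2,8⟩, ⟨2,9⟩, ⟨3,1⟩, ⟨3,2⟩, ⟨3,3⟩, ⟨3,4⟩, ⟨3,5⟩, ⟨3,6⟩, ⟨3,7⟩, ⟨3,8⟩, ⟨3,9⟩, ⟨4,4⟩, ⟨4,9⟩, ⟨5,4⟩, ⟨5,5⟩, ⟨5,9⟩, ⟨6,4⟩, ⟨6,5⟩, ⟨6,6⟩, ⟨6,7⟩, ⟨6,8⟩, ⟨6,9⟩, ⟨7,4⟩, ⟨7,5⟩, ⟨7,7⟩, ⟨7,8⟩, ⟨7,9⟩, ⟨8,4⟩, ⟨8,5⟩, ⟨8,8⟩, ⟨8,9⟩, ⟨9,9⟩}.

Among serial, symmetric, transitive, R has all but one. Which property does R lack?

symmetric

Serial: yes — every world has a successor (e.g. 1 R 1).
Symmetric: no — 1 R 2 but not 2 R 1.
Transitive: yes — every two-step R-path is closed by a direct edge.
Only symmetric fails.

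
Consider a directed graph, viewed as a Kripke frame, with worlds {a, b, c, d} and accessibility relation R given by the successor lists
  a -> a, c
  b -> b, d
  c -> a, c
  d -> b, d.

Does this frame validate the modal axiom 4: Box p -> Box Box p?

Axiom 4 corresponds to the accessibility relation being transitive.
Transitive: yes — every two-step R-path is closed by a direct edge.

Yes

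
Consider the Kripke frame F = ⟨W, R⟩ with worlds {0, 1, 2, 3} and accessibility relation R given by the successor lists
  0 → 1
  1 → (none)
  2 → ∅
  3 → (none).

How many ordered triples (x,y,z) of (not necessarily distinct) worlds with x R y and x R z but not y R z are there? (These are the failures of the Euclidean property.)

1

Enumerating: (0,1,1).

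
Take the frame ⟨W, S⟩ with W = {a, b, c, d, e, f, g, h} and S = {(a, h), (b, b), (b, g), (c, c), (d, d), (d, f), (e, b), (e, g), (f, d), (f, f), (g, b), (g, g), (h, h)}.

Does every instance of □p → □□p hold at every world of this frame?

Yes

By correspondence theory, 4 is valid on a frame iff S is transitive.
Transitive: yes — every two-step S-path is closed by a direct edge.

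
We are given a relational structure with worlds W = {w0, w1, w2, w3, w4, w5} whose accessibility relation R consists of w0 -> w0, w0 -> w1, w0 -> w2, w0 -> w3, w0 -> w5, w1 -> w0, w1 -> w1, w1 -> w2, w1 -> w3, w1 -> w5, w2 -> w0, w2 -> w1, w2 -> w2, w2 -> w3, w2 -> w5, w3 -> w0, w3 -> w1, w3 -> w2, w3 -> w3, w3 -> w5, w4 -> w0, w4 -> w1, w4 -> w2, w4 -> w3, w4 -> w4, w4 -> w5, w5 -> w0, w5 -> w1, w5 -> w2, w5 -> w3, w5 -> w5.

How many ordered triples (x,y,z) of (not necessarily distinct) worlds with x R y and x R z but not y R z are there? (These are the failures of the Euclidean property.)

5

Enumerating: (w4,w0,w4), (w4,w1,w4), (w4,w2,w4), (w4,w3,w4), (w4,w5,w4).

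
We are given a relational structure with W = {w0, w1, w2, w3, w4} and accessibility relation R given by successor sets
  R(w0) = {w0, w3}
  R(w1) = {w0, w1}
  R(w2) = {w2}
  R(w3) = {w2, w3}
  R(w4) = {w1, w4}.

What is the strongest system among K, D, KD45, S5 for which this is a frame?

Serial (axiom D): yes — every world has a successor (e.g. w0 R w0).
Euclidean (axiom 5): no — w0 R w3 and w0 R w0, but not w3 R w0.
Transitive (axiom 4): no — w0 R w3 and w3 R w2, but not w0 R w2.
Reflexive (axiom T): yes — every world is R-related to itself.
So F validates K, D; KD45 would additionally require R to be Euclidean and transitive. The strongest is D.

D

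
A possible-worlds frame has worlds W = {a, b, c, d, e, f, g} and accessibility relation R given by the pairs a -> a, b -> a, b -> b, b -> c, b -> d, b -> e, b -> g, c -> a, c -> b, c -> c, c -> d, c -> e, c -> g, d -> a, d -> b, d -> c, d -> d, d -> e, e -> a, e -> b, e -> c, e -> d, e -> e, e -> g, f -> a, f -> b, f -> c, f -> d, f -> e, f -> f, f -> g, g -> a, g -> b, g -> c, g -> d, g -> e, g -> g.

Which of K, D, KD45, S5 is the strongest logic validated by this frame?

Serial (axiom D): yes — every world has a successor (e.g. a R a).
Euclidean (axiom 5): no — b R a and b R c, but not a R c.
Transitive (axiom 4): no — d R b and b R g, but not d R g.
Reflexive (axiom T): yes — every world is R-related to itself.
So F validates K, D; KD45 would additionally require R to be Euclidean and transitive. The strongest is D.

D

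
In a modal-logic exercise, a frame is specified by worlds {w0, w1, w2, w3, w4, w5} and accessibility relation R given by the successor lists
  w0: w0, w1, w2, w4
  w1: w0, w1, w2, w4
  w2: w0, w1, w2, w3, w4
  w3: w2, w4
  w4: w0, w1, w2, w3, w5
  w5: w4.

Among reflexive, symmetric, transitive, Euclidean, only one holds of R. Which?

symmetric

Reflexive: no — w3 is not related to itself.
Symmetric: yes — every pair in R has its reverse in R.
Transitive: no — w0 R w2 and w2 R w3, but not w0 R w3.
Euclidean: no — w2 R w0 and w2 R w3, but not w0 R w3.
Only symmetric holds.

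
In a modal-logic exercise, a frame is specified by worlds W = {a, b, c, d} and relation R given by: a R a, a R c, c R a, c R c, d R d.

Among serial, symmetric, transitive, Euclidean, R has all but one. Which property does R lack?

Serial: no — b has no R-successor.
Symmetric: yes — every pair in R has its reverse in R.
Transitive: yes — every two-step R-path is closed by a direct edge.
Euclidean: yes — any two successors of a common world are R-related.
Only serial fails.

serial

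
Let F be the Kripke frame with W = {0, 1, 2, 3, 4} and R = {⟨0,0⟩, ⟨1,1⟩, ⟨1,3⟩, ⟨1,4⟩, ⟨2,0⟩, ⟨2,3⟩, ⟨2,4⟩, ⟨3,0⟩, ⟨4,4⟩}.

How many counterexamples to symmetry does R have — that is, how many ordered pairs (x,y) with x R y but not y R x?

6

Enumerating: (1,3), (1,4), (2,0), (2,3), (2,4), (3,0).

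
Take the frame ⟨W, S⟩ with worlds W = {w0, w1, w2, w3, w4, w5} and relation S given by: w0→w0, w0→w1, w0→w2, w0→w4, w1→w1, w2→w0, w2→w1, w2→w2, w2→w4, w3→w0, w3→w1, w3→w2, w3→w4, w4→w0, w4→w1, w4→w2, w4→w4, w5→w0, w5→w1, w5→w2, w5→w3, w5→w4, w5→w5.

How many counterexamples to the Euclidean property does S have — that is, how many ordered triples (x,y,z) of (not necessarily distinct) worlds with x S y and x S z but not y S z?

Enumerating: (w0,w1,w0), (w0,w1,w2), (w0,w1,w4), (w2,w1,w0), (w2,w1,w2), (w2,w1,w4), (w3,w1,w0), (w3,w1,w2), (w3,w1,w4), (w4,w1,w0), (w4,w1,w2), (w4,w1,w4), … and 13 more.
Total: 25.

25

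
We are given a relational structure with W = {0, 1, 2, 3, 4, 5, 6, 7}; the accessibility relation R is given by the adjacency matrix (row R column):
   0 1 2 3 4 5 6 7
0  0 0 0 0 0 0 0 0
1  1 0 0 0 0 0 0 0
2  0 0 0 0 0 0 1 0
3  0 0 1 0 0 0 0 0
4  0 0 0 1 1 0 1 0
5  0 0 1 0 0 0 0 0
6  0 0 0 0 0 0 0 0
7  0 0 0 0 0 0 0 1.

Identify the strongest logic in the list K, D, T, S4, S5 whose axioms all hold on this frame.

K

Serial (axiom D): no — 0 has no R-successor.
Reflexive (axiom T): no — 0 is not related to itself.
Transitive (axiom 4): no — 3 R 2 and 2 R 6, but not 3 R 6.
Euclidean (axiom 5): no — 4 R 3 and 4 R 6, but not 3 R 6.
So F validates K; D would additionally require R to be serial. The strongest is K.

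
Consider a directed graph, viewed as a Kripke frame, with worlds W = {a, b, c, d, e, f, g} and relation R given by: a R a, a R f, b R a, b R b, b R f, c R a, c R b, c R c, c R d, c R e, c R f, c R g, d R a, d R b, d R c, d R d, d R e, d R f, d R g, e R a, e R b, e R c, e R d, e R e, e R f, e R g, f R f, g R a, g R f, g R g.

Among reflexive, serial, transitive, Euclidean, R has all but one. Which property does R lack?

Euclidean

Reflexive: yes — every world is R-related to itself.
Serial: yes — every world has a successor (e.g. a R a).
Transitive: yes — every two-step R-path is closed by a direct edge.
Euclidean: no — b R f and b R a, but not f R a.
Only Euclidean fails.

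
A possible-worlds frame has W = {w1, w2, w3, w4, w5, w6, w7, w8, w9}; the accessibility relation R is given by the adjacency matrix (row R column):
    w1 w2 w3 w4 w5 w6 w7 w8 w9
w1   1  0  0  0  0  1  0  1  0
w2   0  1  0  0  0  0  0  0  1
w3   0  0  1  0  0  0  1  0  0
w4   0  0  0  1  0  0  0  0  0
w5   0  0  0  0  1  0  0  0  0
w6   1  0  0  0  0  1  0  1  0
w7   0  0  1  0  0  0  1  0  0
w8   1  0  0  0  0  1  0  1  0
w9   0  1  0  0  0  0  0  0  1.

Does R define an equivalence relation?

Yes

Reflexive: yes — every world is R-related to itself.
Symmetric: yes — every pair in R has its reverse in R.
Transitive: yes — every two-step R-path is closed by a direct edge.
So R is an equivalence relation.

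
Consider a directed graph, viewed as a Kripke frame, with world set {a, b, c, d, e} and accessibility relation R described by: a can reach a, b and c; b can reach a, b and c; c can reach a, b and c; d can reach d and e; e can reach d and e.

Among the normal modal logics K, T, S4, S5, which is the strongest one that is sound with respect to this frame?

S5

Reflexive (axiom T): yes — every world is R-related to itself.
Transitive (axiom 4): yes — every two-step R-path is closed by a direct edge.
Euclidean (axiom 5): yes — any two successors of a common world are R-related.
So F validates K, T, S4, S5. The strongest is S5.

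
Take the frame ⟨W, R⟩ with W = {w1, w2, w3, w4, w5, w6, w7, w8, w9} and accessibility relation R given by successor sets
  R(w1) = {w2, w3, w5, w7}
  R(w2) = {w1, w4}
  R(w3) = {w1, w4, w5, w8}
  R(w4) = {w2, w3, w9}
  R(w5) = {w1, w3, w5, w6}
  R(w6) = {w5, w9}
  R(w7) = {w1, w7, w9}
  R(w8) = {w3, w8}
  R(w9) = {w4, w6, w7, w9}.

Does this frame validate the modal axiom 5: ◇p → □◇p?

No

Axiom 5 corresponds to the accessibility relation being Euclidean.
Euclidean: no — w1 R w2 and w1 R w3, but not w2 R w3.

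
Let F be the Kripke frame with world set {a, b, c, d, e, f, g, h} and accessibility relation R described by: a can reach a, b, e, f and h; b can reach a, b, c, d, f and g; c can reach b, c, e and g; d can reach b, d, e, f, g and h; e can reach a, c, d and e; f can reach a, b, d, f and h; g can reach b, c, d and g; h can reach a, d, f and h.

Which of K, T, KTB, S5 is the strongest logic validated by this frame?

Reflexive (axiom T): yes — every world is R-related to itself.
Symmetric (axiom B): yes — every pair in R has its reverse in R.
Euclidean (axiom 5): no — a R b and a R e, but not b R e.
So F validates K, T, KTB; S5 would additionally require R to be Euclidean. The strongest is KTB.

KTB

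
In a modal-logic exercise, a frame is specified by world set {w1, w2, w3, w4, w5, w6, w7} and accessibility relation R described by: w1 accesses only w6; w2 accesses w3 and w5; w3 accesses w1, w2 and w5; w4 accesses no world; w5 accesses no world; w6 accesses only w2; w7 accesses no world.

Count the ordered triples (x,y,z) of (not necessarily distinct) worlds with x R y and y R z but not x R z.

7

Enumerating: (w1,w6,w2), (w2,w3,w1), (w2,w3,w2), (w3,w1,w6), (w3,w2,w3), (w6,w2,w3), (w6,w2,w5).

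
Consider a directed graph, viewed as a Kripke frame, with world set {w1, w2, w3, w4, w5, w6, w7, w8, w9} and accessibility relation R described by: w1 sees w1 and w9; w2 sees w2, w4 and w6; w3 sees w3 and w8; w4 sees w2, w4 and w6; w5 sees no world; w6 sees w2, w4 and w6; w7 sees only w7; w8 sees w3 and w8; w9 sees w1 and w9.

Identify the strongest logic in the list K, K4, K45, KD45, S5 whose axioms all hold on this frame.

Transitive (axiom 4): yes — every two-step R-path is closed by a direct edge.
Euclidean (axiom 5): yes — any two successors of a common world are R-related.
Serial (axiom D): no — w5 has no R-successor.
Reflexive (axiom T): no — w5 is not related to itself.
So F validates K, K4, K45; KD45 would additionally require R to be serial. The strongest is K45.

K45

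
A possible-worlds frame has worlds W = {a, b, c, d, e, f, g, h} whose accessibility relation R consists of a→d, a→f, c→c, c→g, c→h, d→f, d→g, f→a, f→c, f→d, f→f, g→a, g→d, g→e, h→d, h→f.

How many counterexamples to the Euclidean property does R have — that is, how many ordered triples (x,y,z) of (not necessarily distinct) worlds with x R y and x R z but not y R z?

Enumerating: (a,d,d), (c,g,c), (c,g,g), (c,g,h), (c,h,c), (c,h,g), (c,h,h), (d,f,g), (d,g,f), (d,g,g), (f,a,a), (f,a,c), … and 15 more.
Total: 27.

27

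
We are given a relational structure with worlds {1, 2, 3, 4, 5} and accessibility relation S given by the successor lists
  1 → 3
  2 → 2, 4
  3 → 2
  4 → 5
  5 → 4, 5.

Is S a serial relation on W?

Yes

Serial: yes — every world has a successor (e.g. 1 S 3).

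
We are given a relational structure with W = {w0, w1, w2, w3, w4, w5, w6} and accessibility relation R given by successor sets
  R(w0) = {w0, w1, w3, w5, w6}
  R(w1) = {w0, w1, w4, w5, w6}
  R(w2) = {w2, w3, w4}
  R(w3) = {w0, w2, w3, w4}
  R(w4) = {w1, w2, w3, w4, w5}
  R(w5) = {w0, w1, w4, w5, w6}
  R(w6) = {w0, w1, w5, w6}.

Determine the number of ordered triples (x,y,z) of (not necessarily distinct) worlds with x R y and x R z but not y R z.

Enumerating: (w0,w1,w3), (w0,w3,w1), (w0,w3,w5), (w0,w3,w6), (w0,w5,w3), (w0,w6,w3), (w1,w0,w4), (w1,w4,w0), (w1,w4,w6), (w1,w6,w4), (w3,w0,w2), (w3,w0,w4), … and 14 more.
Total: 26.

26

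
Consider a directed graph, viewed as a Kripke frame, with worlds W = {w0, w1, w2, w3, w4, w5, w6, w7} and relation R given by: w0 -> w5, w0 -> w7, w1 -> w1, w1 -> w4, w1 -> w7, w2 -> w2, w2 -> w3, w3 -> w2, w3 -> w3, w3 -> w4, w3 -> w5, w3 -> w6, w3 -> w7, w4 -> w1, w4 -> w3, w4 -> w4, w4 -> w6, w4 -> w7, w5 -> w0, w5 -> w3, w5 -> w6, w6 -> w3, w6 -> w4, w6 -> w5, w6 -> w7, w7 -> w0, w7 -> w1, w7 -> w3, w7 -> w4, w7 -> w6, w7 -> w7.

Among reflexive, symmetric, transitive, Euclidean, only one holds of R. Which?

symmetric

Reflexive: no — w0 is not related to itself.
Symmetric: yes — every pair in R has its reverse in R.
Transitive: no — w0 R w5 and w5 R w3, but not w0 R w3.
Euclidean: no — w0 R w5 and w0 R w7, but not w5 R w7.
Only symmetric holds.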